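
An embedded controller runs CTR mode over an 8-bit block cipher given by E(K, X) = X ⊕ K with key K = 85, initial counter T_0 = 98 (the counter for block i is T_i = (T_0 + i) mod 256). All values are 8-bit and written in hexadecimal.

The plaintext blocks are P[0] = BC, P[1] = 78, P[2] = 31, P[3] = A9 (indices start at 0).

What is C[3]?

C[3] = B7

CTR encryption: S_i = E(K, T_i) where T_i is the counter for block i; C_i = P_i ⊕ S_i.
C[0]: T = 98, S = E(K, T) = 1D; BC ⊕ 1D = A1.
C[1]: T = 99, S = E(K, T) = 1C; 78 ⊕ 1C = 64.
C[2]: T = 9A, S = E(K, T) = 1F; 31 ⊕ 1F = 2E.
C[3]: T = 9B, S = E(K, T) = 1E; A9 ⊕ 1E = B7.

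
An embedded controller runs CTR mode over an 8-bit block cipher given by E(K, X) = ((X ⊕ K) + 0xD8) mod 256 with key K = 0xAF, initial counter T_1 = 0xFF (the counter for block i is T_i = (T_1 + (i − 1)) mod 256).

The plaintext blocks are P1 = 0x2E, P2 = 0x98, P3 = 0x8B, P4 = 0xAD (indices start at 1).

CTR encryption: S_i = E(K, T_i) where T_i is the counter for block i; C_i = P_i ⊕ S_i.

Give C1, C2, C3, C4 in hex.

C1 = 0x06, C2 = 0x1F, C3 = 0x0D, C4 = 0x28

C1: T = 0xFF, S = E(K, T) = 0x28; 0x2E ⊕ 0x28 = 0x06.
C2: T = 0x00, S = E(K, T) = 0x87; 0x98 ⊕ 0x87 = 0x1F.
C3: T = 0x01, S = E(K, T) = 0x86; 0x8B ⊕ 0x86 = 0x0D.
C4: T = 0x02, S = E(K, T) = 0x85; 0xAD ⊕ 0x85 = 0x28.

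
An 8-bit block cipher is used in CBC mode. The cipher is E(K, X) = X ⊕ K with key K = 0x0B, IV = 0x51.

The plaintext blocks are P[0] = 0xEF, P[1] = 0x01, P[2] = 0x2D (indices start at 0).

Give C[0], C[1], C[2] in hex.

CBC encryption: C_i = E(K, P_i ⊕ C_{i−1}), with C_{−1} = IV.
C[0]: P[0] ⊕ 0x51 = 0xBE; E(K, 0xBE) = 0xB5.
C[1]: P[1] ⊕ 0xB5 = 0xB4; E(K, 0xB4) = 0xBF.
C[2]: P[2] ⊕ 0xBF = 0x92; E(K, 0x92) = 0x99.

C[0] = 0xB5, C[1] = 0xBF, C[2] = 0x99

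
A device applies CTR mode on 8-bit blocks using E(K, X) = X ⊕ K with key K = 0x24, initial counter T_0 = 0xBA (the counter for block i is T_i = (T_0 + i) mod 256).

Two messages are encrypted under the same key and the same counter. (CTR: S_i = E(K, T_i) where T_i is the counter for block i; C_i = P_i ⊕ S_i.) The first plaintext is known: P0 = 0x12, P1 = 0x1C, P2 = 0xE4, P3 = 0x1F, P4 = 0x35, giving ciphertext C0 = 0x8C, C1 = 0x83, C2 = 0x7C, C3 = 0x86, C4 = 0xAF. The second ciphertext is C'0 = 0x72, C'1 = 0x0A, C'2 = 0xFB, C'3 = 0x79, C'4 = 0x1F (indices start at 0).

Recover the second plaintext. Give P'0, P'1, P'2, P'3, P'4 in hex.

P'0 = 0xEC, P'1 = 0x95, P'2 = 0x63, P'3 = 0xE0, P'4 = 0x85

In CTR with a reused counter, both messages share the same keystream S_i, so C_i ⊕ C'_i = P_i ⊕ P'_i and thus P'_i = P_i ⊕ C_i ⊕ C'_i.
P'0: 0x12 ⊕ 0x8C ⊕ 0x72 = 0xEC.
P'1: 0x1C ⊕ 0x83 ⊕ 0x0A = 0x95.
P'2: 0xE4 ⊕ 0x7C ⊕ 0xFB = 0x63.
P'3: 0x1F ⊕ 0x86 ⊕ 0x79 = 0xE0.
P'4: 0x35 ⊕ 0xAF ⊕ 0x1F = 0x85.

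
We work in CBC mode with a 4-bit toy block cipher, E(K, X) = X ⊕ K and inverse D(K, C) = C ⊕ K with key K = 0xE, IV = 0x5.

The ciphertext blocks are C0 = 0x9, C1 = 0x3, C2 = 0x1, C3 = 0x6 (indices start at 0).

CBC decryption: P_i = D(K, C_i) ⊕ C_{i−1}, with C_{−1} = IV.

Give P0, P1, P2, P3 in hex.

P0: D(K, 0x9) = 0x7; 0x7 ⊕ 0x5 = 0x2.
P1: D(K, 0x3) = 0xD; 0xD ⊕ 0x9 = 0x4.
P2: D(K, 0x1) = 0xF; 0xF ⊕ 0x3 = 0xC.
P3: D(K, 0x6) = 0x8; 0x8 ⊕ 0x1 = 0x9.

P0 = 0x2, P1 = 0x4, P2 = 0xC, P3 = 0x9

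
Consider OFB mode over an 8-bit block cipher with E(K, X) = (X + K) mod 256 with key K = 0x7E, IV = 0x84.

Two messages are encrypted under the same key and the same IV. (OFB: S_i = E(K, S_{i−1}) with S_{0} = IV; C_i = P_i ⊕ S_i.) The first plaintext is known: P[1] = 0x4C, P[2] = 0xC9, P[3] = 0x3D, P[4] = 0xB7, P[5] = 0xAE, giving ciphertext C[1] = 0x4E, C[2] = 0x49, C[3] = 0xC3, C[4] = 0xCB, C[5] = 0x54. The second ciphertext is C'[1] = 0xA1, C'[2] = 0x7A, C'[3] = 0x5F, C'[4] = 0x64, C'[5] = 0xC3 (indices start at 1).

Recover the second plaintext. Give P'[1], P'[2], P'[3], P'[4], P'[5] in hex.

P'[1] = 0xA3, P'[2] = 0xFA, P'[3] = 0xA1, P'[4] = 0x18, P'[5] = 0x39

In OFB with a reused IV, both messages share the same keystream S_i, so C_i ⊕ C'_i = P_i ⊕ P'_i and thus P'_i = P_i ⊕ C_i ⊕ C'_i.
P'[1]: 0x4C ⊕ 0x4E ⊕ 0xA1 = 0xA3.
P'[2]: 0xC9 ⊕ 0x49 ⊕ 0x7A = 0xFA.
P'[3]: 0x3D ⊕ 0xC3 ⊕ 0x5F = 0xA1.
P'[4]: 0xB7 ⊕ 0xCB ⊕ 0x64 = 0x18.
P'[5]: 0xAE ⊕ 0x54 ⊕ 0xC3 = 0x39.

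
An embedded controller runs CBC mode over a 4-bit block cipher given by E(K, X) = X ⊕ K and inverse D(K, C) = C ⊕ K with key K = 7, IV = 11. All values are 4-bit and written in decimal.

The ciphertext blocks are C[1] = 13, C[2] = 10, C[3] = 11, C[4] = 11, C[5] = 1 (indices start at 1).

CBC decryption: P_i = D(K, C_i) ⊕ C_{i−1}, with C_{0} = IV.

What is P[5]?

P[5] = 13

P[5]: D(K, 1) = 6; 6 ⊕ 11 = 13.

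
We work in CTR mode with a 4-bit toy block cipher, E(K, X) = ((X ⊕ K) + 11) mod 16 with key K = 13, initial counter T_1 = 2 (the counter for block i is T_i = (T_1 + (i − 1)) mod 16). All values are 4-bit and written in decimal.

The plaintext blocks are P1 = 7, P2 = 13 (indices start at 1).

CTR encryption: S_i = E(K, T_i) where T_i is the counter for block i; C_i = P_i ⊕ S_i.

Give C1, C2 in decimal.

C1 = 13, C2 = 4

C1: T = 2, S = E(K, T) = 10; 7 ⊕ 10 = 13.
C2: T = 3, S = E(K, T) = 9; 13 ⊕ 9 = 4.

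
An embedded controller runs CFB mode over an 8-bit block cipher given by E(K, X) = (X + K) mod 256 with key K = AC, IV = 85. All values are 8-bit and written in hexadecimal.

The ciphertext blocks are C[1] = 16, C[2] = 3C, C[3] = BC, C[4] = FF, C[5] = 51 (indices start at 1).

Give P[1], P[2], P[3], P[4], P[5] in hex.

CFB decryption: P_i = C_i ⊕ E(K, C_{i−1}), with C_{0} = IV.
P[1]: E(K, 85) = 31; 16 ⊕ 31 = 27.
P[2]: E(K, 16) = C2; 3C ⊕ C2 = FE.
P[3]: E(K, 3C) = E8; BC ⊕ E8 = 54.
P[4]: E(K, BC) = 68; FF ⊕ 68 = 97.
P[5]: E(K, FF) = AB; 51 ⊕ AB = FA.

P[1] = 27, P[2] = FE, P[3] = 54, P[4] = 97, P[5] = FA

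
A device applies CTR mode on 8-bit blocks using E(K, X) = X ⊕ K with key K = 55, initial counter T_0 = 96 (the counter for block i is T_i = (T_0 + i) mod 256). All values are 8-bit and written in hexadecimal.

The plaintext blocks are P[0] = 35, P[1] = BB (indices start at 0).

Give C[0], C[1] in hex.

CTR encryption: S_i = E(K, T_i) where T_i is the counter for block i; C_i = P_i ⊕ S_i.
C[0]: T = 96, S = E(K, T) = C3; 35 ⊕ C3 = F6.
C[1]: T = 97, S = E(K, T) = C2; BB ⊕ C2 = 79.

C[0] = F6, C[1] = 79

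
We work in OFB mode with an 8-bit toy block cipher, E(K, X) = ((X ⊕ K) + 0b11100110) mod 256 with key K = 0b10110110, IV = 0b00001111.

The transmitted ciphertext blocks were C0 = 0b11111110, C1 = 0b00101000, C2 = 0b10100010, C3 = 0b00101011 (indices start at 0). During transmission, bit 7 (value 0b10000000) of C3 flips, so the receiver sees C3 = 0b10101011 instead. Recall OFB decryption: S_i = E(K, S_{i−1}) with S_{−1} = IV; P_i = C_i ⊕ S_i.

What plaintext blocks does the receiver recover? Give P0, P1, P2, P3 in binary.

Only C3 changed, to 0b10101011. In OFB, a change in C_i flips the same bit in P_i only; the keystream is unaffected. Decrypting the received ciphertext:
P0: S = E(K, 0b00001111) = 0b10011111; 0b11111110 ⊕ 0b10011111 = 0b01100001.
P1: S = E(K, 0b10011111) = 0b00001111; 0b00101000 ⊕ 0b00001111 = 0b00100111.
P2: S = E(K, 0b00001111) = 0b10011111; 0b10100010 ⊕ 0b10011111 = 0b00111101.
P3: S = E(K, 0b10011111) = 0b00001111; 0b10101011 ⊕ 0b00001111 = 0b10100100.
Blocks that differ from the original plaintext: P3.

P0 = 0b01100001, P1 = 0b00100111, P2 = 0b00111101, P3 = 0b10100100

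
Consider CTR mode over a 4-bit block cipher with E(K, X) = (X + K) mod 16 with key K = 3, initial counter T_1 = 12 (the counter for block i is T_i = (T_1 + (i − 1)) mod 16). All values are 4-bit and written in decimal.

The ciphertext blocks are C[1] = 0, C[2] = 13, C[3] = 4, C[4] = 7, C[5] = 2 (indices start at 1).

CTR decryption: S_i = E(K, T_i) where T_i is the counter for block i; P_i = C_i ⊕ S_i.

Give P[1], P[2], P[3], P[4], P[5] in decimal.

P[1] = 15, P[2] = 13, P[3] = 5, P[4] = 5, P[5] = 1

P[1]: T = 12, S = E(K, T) = 15; 0 ⊕ 15 = 15.
P[2]: T = 13, S = E(K, T) = 0; 13 ⊕ 0 = 13.
P[3]: T = 14, S = E(K, T) = 1; 4 ⊕ 1 = 5.
P[4]: T = 15, S = E(K, T) = 2; 7 ⊕ 2 = 5.
P[5]: T = 0, S = E(K, T) = 3; 2 ⊕ 3 = 1.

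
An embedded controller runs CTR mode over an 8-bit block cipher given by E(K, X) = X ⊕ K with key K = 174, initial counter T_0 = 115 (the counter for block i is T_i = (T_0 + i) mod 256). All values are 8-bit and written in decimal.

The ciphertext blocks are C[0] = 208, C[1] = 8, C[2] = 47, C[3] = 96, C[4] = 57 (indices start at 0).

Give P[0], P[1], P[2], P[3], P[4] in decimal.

P[0] = 13, P[1] = 210, P[2] = 244, P[3] = 184, P[4] = 224

CTR decryption: S_i = E(K, T_i) where T_i is the counter for block i; P_i = C_i ⊕ S_i.
P[0]: T = 115, S = E(K, T) = 221; 208 ⊕ 221 = 13.
P[1]: T = 116, S = E(K, T) = 218; 8 ⊕ 218 = 210.
P[2]: T = 117, S = E(K, T) = 219; 47 ⊕ 219 = 244.
P[3]: T = 118, S = E(K, T) = 216; 96 ⊕ 216 = 184.
P[4]: T = 119, S = E(K, T) = 217; 57 ⊕ 217 = 224.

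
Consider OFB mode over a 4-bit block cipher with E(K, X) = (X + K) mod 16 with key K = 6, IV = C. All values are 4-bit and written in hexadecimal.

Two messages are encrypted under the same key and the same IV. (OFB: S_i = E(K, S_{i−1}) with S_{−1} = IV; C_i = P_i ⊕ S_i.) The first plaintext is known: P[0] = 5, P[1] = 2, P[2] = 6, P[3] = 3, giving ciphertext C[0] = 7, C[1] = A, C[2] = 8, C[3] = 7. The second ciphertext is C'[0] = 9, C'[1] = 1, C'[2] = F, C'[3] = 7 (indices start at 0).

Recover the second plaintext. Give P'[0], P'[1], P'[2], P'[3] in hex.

In OFB with a reused IV, both messages share the same keystream S_i, so C_i ⊕ C'_i = P_i ⊕ P'_i and thus P'_i = P_i ⊕ C_i ⊕ C'_i.
P'[0]: 5 ⊕ 7 ⊕ 9 = B.
P'[1]: 2 ⊕ A ⊕ 1 = 9.
P'[2]: 6 ⊕ 8 ⊕ F = 1.
P'[3]: 3 ⊕ 7 ⊕ 7 = 3.

P'[0] = B, P'[1] = 9, P'[2] = 1, P'[3] = 3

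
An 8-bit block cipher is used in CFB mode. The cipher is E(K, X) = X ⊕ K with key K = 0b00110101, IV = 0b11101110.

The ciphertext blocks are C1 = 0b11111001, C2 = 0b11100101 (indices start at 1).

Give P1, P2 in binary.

CFB decryption: P_i = C_i ⊕ E(K, C_{i−1}), with C_{0} = IV.
P1: E(K, 0b11101110) = 0b11011011; 0b11111001 ⊕ 0b11011011 = 0b00100010.
P2: E(K, 0b11111001) = 0b11001100; 0b11100101 ⊕ 0b11001100 = 0b00101001.

P1 = 0b00100010, P2 = 0b00101001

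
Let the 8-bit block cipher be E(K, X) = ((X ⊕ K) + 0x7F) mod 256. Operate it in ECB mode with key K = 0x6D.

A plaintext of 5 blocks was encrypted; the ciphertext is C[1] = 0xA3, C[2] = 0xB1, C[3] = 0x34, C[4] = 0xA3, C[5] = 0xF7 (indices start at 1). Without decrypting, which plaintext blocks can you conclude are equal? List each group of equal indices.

P[1] = P[4]

ECB encrypts each block independently with the same key, so equal ciphertext blocks imply equal plaintext blocks.
C[1] = C[4] = 0xA3, so P[1] = P[4].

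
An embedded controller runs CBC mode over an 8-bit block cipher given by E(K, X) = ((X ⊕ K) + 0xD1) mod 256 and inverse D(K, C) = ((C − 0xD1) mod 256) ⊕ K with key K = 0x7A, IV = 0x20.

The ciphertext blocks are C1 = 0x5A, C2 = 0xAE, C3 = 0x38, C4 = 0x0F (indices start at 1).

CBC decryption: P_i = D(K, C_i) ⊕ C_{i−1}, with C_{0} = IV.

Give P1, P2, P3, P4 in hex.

P1 = 0xD3, P2 = 0xFD, P3 = 0xB3, P4 = 0x7C

P1: D(K, 0x5A) = 0xF3; 0xF3 ⊕ 0x20 = 0xD3.
P2: D(K, 0xAE) = 0xA7; 0xA7 ⊕ 0x5A = 0xFD.
P3: D(K, 0x38) = 0x1D; 0x1D ⊕ 0xAE = 0xB3.
P4: D(K, 0x0F) = 0x44; 0x44 ⊕ 0x38 = 0x7C.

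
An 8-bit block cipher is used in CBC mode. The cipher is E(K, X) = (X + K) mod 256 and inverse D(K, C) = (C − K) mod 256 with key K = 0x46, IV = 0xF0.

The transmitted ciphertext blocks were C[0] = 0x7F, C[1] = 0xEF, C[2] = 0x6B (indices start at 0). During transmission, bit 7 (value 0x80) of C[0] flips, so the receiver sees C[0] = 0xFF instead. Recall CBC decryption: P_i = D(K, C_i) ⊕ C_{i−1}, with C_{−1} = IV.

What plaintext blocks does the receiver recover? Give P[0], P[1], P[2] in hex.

P[0] = 0x49, P[1] = 0x56, P[2] = 0xCA

Only C[0] changed, to 0xFF. In CBC, a change in C_i garbles P_i and flips the same bit in P_{i+1}. Decrypting the received ciphertext:
P[0]: D(K, 0xFF) = 0xB9; 0xB9 ⊕ 0xF0 = 0x49.
P[1]: D(K, 0xEF) = 0xA9; 0xA9 ⊕ 0xFF = 0x56.
P[2]: D(K, 0x6B) = 0x25; 0x25 ⊕ 0xEF = 0xCA.
Blocks that differ from the original plaintext: P[0], P[1].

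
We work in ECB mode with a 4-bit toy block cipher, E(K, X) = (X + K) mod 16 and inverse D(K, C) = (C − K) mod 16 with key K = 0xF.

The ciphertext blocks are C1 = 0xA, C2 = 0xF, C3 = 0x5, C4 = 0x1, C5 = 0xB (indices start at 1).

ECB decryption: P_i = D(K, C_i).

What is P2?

P2: D(K, 0xF) = 0x0.

P2 = 0x0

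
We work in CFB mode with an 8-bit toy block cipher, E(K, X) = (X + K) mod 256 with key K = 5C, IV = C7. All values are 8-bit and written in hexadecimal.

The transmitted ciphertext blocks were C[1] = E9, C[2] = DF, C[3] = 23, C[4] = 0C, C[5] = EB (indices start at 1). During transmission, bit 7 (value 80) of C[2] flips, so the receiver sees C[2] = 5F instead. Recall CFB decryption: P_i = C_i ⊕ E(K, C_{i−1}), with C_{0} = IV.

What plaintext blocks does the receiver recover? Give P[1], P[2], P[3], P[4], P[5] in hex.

P[1] = CA, P[2] = 1A, P[3] = 98, P[4] = 73, P[5] = 83

Only C[2] changed, to 5F. In CFB, a change in C_i flips the same bit in P_i and garbles P_{i+1}. Decrypting the received ciphertext:
P[1]: E(K, C7) = 23; E9 ⊕ 23 = CA.
P[2]: E(K, E9) = 45; 5F ⊕ 45 = 1A.
P[3]: E(K, 5F) = BB; 23 ⊕ BB = 98.
P[4]: E(K, 23) = 7F; 0C ⊕ 7F = 73.
P[5]: E(K, 0C) = 68; EB ⊕ 68 = 83.
Blocks that differ from the original plaintext: P[2], P[3].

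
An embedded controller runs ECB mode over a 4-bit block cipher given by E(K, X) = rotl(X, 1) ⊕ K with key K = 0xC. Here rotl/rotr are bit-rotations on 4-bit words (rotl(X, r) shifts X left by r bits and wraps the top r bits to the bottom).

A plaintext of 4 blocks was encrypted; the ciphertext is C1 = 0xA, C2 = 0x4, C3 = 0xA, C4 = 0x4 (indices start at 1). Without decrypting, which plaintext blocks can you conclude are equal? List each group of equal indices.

ECB encrypts each block independently with the same key, so equal ciphertext blocks imply equal plaintext blocks.
C1 = C3 = 0xA, so P1 = P3.
C2 = C4 = 0x4, so P2 = P4.

P1 = P3; P2 = P4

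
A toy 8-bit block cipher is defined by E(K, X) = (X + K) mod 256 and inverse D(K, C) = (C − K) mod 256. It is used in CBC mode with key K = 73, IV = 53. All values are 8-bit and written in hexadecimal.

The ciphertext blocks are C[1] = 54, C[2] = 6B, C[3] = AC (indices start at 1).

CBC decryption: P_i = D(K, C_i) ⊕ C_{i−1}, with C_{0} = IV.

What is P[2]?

P[2]: D(K, 6B) = F8; F8 ⊕ 54 = AC.

P[2] = AC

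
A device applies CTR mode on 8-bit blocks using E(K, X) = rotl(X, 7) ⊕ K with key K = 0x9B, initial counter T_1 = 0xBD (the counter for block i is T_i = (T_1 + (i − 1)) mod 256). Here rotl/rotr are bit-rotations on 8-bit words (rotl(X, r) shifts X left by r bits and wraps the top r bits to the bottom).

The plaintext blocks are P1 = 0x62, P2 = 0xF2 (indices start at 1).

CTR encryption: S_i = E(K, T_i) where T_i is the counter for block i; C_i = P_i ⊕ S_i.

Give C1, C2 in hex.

C1: T = 0xBD, S = E(K, T) = 0x45; 0x62 ⊕ 0x45 = 0x27.
C2: T = 0xBE, S = E(K, T) = 0xC4; 0xF2 ⊕ 0xC4 = 0x36.

C1 = 0x27, C2 = 0x36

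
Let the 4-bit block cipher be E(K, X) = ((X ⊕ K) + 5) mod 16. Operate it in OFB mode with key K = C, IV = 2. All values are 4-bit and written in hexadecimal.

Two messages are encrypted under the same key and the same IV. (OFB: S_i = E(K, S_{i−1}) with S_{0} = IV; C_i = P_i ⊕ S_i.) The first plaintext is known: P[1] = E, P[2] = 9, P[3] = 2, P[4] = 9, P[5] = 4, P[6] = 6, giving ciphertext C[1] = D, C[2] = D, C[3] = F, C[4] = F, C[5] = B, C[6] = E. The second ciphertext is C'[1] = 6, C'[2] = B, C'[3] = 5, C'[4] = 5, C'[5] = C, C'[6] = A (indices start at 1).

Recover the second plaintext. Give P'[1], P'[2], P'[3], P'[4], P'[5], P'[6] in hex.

In OFB with a reused IV, both messages share the same keystream S_i, so C_i ⊕ C'_i = P_i ⊕ P'_i and thus P'_i = P_i ⊕ C_i ⊕ C'_i.
P'[1]: E ⊕ D ⊕ 6 = 5.
P'[2]: 9 ⊕ D ⊕ B = F.
P'[3]: 2 ⊕ F ⊕ 5 = 8.
P'[4]: 9 ⊕ F ⊕ 5 = 3.
P'[5]: 4 ⊕ B ⊕ C = 3.
P'[6]: 6 ⊕ E ⊕ A = 2.

P'[1] = 5, P'[2] = F, P'[3] = 8, P'[4] = 3, P'[5] = 3, P'[6] = 2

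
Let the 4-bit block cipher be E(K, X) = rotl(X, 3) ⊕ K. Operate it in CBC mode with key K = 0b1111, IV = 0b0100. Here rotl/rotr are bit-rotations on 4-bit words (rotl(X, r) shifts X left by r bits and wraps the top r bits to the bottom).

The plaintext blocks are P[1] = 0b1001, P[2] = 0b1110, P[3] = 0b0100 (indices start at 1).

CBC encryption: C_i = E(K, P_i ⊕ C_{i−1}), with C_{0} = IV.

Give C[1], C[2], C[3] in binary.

C[1] = 0b0001, C[2] = 0b0000, C[3] = 0b1101

C[1]: P[1] ⊕ 0b0100 = 0b1101; E(K, 0b1101) = 0b0001.
C[2]: P[2] ⊕ 0b0001 = 0b1111; E(K, 0b1111) = 0b0000.
C[3]: P[3] ⊕ 0b0000 = 0b0100; E(K, 0b0100) = 0b1101.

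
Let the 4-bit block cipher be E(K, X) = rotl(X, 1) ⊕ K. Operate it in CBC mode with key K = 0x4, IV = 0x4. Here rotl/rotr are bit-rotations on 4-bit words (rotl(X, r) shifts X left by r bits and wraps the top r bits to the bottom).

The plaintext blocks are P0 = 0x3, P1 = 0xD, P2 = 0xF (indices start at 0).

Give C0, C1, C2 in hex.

CBC encryption: C_i = E(K, P_i ⊕ C_{i−1}), with C_{−1} = IV.
C0: P0 ⊕ 0x4 = 0x7; E(K, 0x7) = 0xA.
C1: P1 ⊕ 0xA = 0x7; E(K, 0x7) = 0xA.
C2: P2 ⊕ 0xA = 0x5; E(K, 0x5) = 0xE.

C0 = 0xA, C1 = 0xA, C2 = 0xE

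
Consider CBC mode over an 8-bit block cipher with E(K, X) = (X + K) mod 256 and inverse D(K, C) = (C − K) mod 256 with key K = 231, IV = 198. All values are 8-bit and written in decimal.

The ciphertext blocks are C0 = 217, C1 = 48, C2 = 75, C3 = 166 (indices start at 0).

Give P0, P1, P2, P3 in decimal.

P0 = 52, P1 = 144, P2 = 84, P3 = 244

CBC decryption: P_i = D(K, C_i) ⊕ C_{i−1}, with C_{−1} = IV.
P0: D(K, 217) = 242; 242 ⊕ 198 = 52.
P1: D(K, 48) = 73; 73 ⊕ 217 = 144.
P2: D(K, 75) = 100; 100 ⊕ 48 = 84.
P3: D(K, 166) = 191; 191 ⊕ 75 = 244.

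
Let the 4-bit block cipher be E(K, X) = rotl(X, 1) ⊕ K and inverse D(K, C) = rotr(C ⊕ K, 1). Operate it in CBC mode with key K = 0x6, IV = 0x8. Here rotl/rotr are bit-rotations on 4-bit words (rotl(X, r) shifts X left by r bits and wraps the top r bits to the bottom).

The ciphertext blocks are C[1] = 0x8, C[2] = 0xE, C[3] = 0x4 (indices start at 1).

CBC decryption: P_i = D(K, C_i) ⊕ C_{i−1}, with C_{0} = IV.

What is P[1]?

P[1]: D(K, 0x8) = 0x7; 0x7 ⊕ 0x8 = 0xF.

P[1] = 0xF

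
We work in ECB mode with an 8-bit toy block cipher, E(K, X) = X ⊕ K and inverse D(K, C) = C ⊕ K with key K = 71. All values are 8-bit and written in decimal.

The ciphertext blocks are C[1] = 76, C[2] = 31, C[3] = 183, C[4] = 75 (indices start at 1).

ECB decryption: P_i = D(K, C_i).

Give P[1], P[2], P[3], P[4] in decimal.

P[1]: D(K, 76) = 11.
P[2]: D(K, 31) = 88.
P[3]: D(K, 183) = 240.
P[4]: D(K, 75) = 12.

P[1] = 11, P[2] = 88, P[3] = 240, P[4] = 12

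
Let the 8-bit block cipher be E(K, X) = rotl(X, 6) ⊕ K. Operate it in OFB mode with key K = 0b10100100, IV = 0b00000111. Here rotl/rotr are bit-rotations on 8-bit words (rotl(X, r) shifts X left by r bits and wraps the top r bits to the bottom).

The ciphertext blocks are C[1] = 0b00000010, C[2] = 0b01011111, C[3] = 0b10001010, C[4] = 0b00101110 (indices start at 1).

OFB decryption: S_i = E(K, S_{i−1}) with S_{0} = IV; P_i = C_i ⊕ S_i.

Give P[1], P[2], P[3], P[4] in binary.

P[1] = 0b01100111, P[2] = 0b10100010, P[3] = 0b01010001, P[4] = 0b01111100

P[1]: S = E(K, 0b00000111) = 0b01100101; 0b00000010 ⊕ 0b01100101 = 0b01100111.
P[2]: S = E(K, 0b01100101) = 0b11111101; 0b01011111 ⊕ 0b11111101 = 0b10100010.
P[3]: S = E(K, 0b11111101) = 0b11011011; 0b10001010 ⊕ 0b11011011 = 0b01010001.
P[4]: S = E(K, 0b11011011) = 0b01010010; 0b00101110 ⊕ 0b01010010 = 0b01111100.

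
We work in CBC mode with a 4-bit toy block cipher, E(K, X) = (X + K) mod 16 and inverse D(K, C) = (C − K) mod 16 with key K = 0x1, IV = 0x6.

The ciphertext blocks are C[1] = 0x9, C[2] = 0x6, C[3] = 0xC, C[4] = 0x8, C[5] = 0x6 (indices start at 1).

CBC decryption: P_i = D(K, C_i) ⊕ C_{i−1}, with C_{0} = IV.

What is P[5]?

P[5]: D(K, 0x6) = 0x5; 0x5 ⊕ 0x8 = 0xD.

P[5] = 0xD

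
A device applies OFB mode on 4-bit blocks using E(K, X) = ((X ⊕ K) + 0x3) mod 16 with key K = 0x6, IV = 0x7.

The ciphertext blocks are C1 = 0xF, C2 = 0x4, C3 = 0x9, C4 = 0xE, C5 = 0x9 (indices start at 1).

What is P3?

OFB decryption: S_i = E(K, S_{i−1}) with S_{0} = IV; P_i = C_i ⊕ S_i.
P1: S = E(K, 0x7) = 0x4; 0xF ⊕ 0x4 = 0xB.
P2: S = E(K, 0x4) = 0x5; 0x4 ⊕ 0x5 = 0x1.
P3: S = E(K, 0x5) = 0x6; 0x9 ⊕ 0x6 = 0xF.

P3 = 0xF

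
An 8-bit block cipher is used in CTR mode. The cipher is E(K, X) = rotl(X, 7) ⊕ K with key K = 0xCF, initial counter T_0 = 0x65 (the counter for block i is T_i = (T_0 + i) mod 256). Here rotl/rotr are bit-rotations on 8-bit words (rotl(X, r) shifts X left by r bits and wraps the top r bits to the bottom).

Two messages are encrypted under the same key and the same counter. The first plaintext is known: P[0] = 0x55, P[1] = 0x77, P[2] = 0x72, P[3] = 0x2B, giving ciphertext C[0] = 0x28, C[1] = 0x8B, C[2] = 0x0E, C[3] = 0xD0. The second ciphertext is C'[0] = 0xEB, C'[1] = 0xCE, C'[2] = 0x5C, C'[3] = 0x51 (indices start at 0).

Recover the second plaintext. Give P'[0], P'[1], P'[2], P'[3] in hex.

P'[0] = 0x96, P'[1] = 0x32, P'[2] = 0x20, P'[3] = 0xAA

In CTR with a reused counter, both messages share the same keystream S_i, so C_i ⊕ C'_i = P_i ⊕ P'_i and thus P'_i = P_i ⊕ C_i ⊕ C'_i.
P'[0]: 0x55 ⊕ 0x28 ⊕ 0xEB = 0x96.
P'[1]: 0x77 ⊕ 0x8B ⊕ 0xCE = 0x32.
P'[2]: 0x72 ⊕ 0x0E ⊕ 0x5C = 0x20.
P'[3]: 0x2B ⊕ 0xD0 ⊕ 0x51 = 0xAA.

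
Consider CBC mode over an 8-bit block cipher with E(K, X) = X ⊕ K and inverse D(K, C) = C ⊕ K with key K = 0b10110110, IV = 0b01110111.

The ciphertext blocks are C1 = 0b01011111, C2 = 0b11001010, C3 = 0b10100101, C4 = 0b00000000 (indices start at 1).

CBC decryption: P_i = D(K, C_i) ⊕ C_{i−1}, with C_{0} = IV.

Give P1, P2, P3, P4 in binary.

P1 = 0b10011110, P2 = 0b00100011, P3 = 0b11011001, P4 = 0b00010011

P1: D(K, 0b01011111) = 0b11101001; 0b11101001 ⊕ 0b01110111 = 0b10011110.
P2: D(K, 0b11001010) = 0b01111100; 0b01111100 ⊕ 0b01011111 = 0b00100011.
P3: D(K, 0b10100101) = 0b00010011; 0b00010011 ⊕ 0b11001010 = 0b11011001.
P4: D(K, 0b00000000) = 0b10110110; 0b10110110 ⊕ 0b10100101 = 0b00010011.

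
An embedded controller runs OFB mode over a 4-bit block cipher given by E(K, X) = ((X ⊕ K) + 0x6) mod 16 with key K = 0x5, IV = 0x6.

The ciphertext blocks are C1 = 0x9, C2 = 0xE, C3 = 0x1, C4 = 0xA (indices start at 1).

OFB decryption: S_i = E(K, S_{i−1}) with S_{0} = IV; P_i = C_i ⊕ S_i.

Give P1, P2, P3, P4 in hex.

P1 = 0x0, P2 = 0xC, P3 = 0xC, P4 = 0x4

P1: S = E(K, 0x6) = 0x9; 0x9 ⊕ 0x9 = 0x0.
P2: S = E(K, 0x9) = 0x2; 0xE ⊕ 0x2 = 0xC.
P3: S = E(K, 0x2) = 0xD; 0x1 ⊕ 0xD = 0xC.
P4: S = E(K, 0xD) = 0xE; 0xA ⊕ 0xE = 0x4.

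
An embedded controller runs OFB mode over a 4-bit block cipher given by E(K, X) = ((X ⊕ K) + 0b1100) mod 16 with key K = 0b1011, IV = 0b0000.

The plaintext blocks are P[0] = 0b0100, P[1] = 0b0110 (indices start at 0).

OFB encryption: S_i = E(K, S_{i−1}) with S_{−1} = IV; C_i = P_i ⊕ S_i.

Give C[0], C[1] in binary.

C[0] = 0b0011, C[1] = 0b1110

C[0]: S = E(K, 0b0000) = 0b0111; 0b0100 ⊕ 0b0111 = 0b0011.
C[1]: S = E(K, 0b0111) = 0b1000; 0b0110 ⊕ 0b1000 = 0b1110.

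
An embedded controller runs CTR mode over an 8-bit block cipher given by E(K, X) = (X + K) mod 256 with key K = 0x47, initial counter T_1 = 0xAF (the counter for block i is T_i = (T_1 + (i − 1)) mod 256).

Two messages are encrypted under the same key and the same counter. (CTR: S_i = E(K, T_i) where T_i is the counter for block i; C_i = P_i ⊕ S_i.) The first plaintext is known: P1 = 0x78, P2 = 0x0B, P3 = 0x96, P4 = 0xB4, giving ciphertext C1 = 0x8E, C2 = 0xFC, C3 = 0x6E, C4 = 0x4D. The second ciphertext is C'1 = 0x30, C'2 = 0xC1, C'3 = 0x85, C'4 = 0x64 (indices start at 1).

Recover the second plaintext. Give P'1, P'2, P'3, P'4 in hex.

P'1 = 0xC6, P'2 = 0x36, P'3 = 0x7D, P'4 = 0x9D

In CTR with a reused counter, both messages share the same keystream S_i, so C_i ⊕ C'_i = P_i ⊕ P'_i and thus P'_i = P_i ⊕ C_i ⊕ C'_i.
P'1: 0x78 ⊕ 0x8E ⊕ 0x30 = 0xC6.
P'2: 0x0B ⊕ 0xFC ⊕ 0xC1 = 0x36.
P'3: 0x96 ⊕ 0x6E ⊕ 0x85 = 0x7D.
P'4: 0xB4 ⊕ 0x4D ⊕ 0x64 = 0x9D.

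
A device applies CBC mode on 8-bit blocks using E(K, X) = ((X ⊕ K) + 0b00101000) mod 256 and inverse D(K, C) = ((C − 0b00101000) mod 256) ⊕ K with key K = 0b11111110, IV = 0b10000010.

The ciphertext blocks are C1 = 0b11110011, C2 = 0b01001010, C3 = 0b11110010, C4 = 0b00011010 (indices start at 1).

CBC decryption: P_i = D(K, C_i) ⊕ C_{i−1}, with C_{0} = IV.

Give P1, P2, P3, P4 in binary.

P1: D(K, 0b11110011) = 0b00110101; 0b00110101 ⊕ 0b10000010 = 0b10110111.
P2: D(K, 0b01001010) = 0b11011100; 0b11011100 ⊕ 0b11110011 = 0b00101111.
P3: D(K, 0b11110010) = 0b00110100; 0b00110100 ⊕ 0b01001010 = 0b01111110.
P4: D(K, 0b00011010) = 0b00001100; 0b00001100 ⊕ 0b11110010 = 0b11111110.

P1 = 0b10110111, P2 = 0b00101111, P3 = 0b01111110, P4 = 0b11111110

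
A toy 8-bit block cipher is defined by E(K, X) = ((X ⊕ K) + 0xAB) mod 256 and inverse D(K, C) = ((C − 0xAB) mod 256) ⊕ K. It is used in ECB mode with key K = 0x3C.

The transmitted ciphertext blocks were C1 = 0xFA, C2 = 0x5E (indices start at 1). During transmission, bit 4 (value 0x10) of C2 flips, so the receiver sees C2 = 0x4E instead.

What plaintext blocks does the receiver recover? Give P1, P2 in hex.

ECB decryption: P_i = D(K, C_i).
Only C2 changed, to 0x4E. In ECB, a change in C_i affects only P_i. Decrypting the received ciphertext:
P1: D(K, 0xFA) = 0x73.
P2: D(K, 0x4E) = 0x9F.
Blocks that differ from the original plaintext: P2.

P1 = 0x73, P2 = 0x9F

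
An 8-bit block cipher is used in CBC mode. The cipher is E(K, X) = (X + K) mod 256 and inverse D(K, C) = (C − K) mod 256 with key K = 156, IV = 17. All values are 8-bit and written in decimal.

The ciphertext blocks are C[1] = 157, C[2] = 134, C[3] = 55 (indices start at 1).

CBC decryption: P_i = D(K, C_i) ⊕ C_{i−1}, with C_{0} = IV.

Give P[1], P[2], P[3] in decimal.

P[1] = 16, P[2] = 119, P[3] = 29

P[1]: D(K, 157) = 1; 1 ⊕ 17 = 16.
P[2]: D(K, 134) = 234; 234 ⊕ 157 = 119.
P[3]: D(K, 55) = 155; 155 ⊕ 134 = 29.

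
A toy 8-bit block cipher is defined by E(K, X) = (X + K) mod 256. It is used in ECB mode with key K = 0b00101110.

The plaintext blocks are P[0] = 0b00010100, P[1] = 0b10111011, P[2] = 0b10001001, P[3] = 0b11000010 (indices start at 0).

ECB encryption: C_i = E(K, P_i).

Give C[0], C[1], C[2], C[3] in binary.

C[0]: E(K, 0b00010100) = 0b01000010.
C[1]: E(K, 0b10111011) = 0b11101001.
C[2]: E(K, 0b10001001) = 0b10110111.
C[3]: E(K, 0b11000010) = 0b11110000.

C[0] = 0b01000010, C[1] = 0b11101001, C[2] = 0b10110111, C[3] = 0b11110000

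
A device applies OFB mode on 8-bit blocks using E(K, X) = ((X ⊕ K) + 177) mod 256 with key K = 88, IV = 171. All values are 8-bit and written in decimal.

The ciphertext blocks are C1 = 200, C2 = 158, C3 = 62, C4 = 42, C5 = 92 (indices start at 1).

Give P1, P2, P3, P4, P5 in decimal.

P1 = 108, P2 = 51, P3 = 152, P4 = 133, P5 = 244

OFB decryption: S_i = E(K, S_{i−1}) with S_{0} = IV; P_i = C_i ⊕ S_i.
P1: S = E(K, 171) = 164; 200 ⊕ 164 = 108.
P2: S = E(K, 164) = 173; 158 ⊕ 173 = 51.
P3: S = E(K, 173) = 166; 62 ⊕ 166 = 152.
P4: S = E(K, 166) = 175; 42 ⊕ 175 = 133.
P5: S = E(K, 175) = 168; 92 ⊕ 168 = 244.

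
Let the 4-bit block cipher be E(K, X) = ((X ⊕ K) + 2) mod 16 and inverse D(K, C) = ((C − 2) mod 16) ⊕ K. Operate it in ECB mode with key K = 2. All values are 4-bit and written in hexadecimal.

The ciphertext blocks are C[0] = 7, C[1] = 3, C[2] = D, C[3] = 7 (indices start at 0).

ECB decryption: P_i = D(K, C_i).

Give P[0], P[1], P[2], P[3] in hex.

P[0]: D(K, 7) = 7.
P[1]: D(K, 3) = 3.
P[2]: D(K, D) = 9.
P[3]: D(K, 7) = 7.

P[0] = 7, P[1] = 3, P[2] = 9, P[3] = 7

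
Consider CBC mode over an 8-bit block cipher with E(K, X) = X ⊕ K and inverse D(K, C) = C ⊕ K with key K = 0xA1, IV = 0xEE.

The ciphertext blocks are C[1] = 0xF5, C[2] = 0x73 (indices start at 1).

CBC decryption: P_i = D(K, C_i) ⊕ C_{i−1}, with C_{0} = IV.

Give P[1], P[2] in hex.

P[1] = 0xBA, P[2] = 0x27

P[1]: D(K, 0xF5) = 0x54; 0x54 ⊕ 0xEE = 0xBA.
P[2]: D(K, 0x73) = 0xD2; 0xD2 ⊕ 0xF5 = 0x27.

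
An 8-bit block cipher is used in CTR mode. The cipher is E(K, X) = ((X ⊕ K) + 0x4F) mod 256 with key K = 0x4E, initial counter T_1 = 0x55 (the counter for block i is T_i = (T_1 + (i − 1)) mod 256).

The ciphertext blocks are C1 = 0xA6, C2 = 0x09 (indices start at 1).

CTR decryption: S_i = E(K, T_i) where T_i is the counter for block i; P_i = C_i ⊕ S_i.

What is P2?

P2: T = 0x56, S = E(K, T) = 0x67; 0x09 ⊕ 0x67 = 0x6E.

P2 = 0x6E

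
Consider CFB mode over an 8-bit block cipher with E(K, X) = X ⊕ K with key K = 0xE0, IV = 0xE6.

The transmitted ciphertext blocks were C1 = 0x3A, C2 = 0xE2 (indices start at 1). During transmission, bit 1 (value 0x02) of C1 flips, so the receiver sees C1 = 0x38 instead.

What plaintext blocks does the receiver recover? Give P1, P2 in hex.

CFB decryption: P_i = C_i ⊕ E(K, C_{i−1}), with C_{0} = IV.
Only C1 changed, to 0x38. In CFB, a change in C_i flips the same bit in P_i and garbles P_{i+1}. Decrypting the received ciphertext:
P1: E(K, 0xE6) = 0x06; 0x38 ⊕ 0x06 = 0x3E.
P2: E(K, 0x38) = 0xD8; 0xE2 ⊕ 0xD8 = 0x3A.
Blocks that differ from the original plaintext: P1, P2.

P1 = 0x3E, P2 = 0x3A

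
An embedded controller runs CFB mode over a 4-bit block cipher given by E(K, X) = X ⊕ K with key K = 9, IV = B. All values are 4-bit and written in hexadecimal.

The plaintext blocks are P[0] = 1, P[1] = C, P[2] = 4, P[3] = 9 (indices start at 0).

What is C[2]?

CFB encryption: C_i = P_i ⊕ E(K, C_{i−1}), with C_{−1} = IV.
C[0]: E(K, B) = 2; 1 ⊕ 2 = 3.
C[1]: E(K, 3) = A; C ⊕ A = 6.
C[2]: E(K, 6) = F; 4 ⊕ F = B.

C[2] = B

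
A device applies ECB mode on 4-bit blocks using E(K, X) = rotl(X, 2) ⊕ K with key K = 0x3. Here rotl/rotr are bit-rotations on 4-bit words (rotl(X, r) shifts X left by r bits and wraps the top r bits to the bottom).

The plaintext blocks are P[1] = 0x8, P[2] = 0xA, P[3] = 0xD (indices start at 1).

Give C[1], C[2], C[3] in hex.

ECB encryption: C_i = E(K, P_i).
C[1]: E(K, 0x8) = 0x1.
C[2]: E(K, 0xA) = 0x9.
C[3]: E(K, 0xD) = 0x4.

C[1] = 0x1, C[2] = 0x9, C[3] = 0x4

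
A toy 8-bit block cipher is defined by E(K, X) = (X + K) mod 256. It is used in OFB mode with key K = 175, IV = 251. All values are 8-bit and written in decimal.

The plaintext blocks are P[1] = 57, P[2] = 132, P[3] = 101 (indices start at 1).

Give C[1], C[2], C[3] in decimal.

C[1] = 147, C[2] = 221, C[3] = 109

OFB encryption: S_i = E(K, S_{i−1}) with S_{0} = IV; C_i = P_i ⊕ S_i.
C[1]: S = E(K, 251) = 170; 57 ⊕ 170 = 147.
C[2]: S = E(K, 170) = 89; 132 ⊕ 89 = 221.
C[3]: S = E(K, 89) = 8; 101 ⊕ 8 = 109.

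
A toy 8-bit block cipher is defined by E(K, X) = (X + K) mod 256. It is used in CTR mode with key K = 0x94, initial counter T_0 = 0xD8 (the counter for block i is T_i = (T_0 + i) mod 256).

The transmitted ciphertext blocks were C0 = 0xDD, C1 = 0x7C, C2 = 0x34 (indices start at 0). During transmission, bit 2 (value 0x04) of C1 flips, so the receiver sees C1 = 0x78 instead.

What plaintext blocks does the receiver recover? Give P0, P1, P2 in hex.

P0 = 0xB1, P1 = 0x15, P2 = 0x5A

CTR decryption: S_i = E(K, T_i) where T_i is the counter for block i; P_i = C_i ⊕ S_i.
Only C1 changed, to 0x78. In CTR, a change in C_i flips the same bit in P_i only; the keystream is unaffected. Decrypting the received ciphertext:
P0: T = 0xD8, S = E(K, T) = 0x6C; 0xDD ⊕ 0x6C = 0xB1.
P1: T = 0xD9, S = E(K, T) = 0x6D; 0x78 ⊕ 0x6D = 0x15.
P2: T = 0xDA, S = E(K, T) = 0x6E; 0x34 ⊕ 0x6E = 0x5A.
Blocks that differ from the original plaintext: P1.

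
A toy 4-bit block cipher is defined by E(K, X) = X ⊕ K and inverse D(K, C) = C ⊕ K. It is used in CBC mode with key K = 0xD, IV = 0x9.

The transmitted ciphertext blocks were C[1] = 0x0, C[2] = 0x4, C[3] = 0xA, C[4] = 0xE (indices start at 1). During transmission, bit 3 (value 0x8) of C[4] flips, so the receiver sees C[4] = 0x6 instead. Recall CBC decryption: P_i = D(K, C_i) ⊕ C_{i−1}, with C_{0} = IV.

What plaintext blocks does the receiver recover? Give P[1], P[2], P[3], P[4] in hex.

Only C[4] changed, to 0x6. In CBC, a change in C_i garbles P_i and flips the same bit in P_{i+1}. Decrypting the received ciphertext:
P[1]: D(K, 0x0) = 0xD; 0xD ⊕ 0x9 = 0x4.
P[2]: D(K, 0x4) = 0x9; 0x9 ⊕ 0x0 = 0x9.
P[3]: D(K, 0xA) = 0x7; 0x7 ⊕ 0x4 = 0x3.
P[4]: D(K, 0x6) = 0xB; 0xB ⊕ 0xA = 0x1.
Blocks that differ from the original plaintext: P[4].

P[1] = 0x4, P[2] = 0x9, P[3] = 0x3, P[4] = 0x1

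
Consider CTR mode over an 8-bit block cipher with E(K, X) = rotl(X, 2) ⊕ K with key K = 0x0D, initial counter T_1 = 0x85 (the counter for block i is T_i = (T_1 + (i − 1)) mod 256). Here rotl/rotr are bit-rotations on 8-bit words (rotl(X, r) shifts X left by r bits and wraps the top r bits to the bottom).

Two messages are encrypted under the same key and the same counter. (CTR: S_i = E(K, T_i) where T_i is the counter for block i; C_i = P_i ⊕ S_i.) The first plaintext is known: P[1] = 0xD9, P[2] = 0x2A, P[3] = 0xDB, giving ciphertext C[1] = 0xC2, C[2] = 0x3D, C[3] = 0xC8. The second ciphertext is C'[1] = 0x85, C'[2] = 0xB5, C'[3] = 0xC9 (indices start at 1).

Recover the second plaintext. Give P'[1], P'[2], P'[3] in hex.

P'[1] = 0x9E, P'[2] = 0xA2, P'[3] = 0xDA

In CTR with a reused counter, both messages share the same keystream S_i, so C_i ⊕ C'_i = P_i ⊕ P'_i and thus P'_i = P_i ⊕ C_i ⊕ C'_i.
P'[1]: 0xD9 ⊕ 0xC2 ⊕ 0x85 = 0x9E.
P'[2]: 0x2A ⊕ 0x3D ⊕ 0xB5 = 0xA2.
P'[3]: 0xDB ⊕ 0xC8 ⊕ 0xC9 = 0xDA.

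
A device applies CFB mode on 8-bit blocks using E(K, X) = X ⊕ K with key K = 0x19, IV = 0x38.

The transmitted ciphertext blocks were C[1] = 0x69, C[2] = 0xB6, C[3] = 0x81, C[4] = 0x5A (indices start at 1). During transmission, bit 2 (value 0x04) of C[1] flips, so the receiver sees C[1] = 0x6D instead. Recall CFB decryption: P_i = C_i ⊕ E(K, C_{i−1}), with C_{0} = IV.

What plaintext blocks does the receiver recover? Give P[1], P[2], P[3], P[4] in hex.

Only C[1] changed, to 0x6D. In CFB, a change in C_i flips the same bit in P_i and garbles P_{i+1}. Decrypting the received ciphertext:
P[1]: E(K, 0x38) = 0x21; 0x6D ⊕ 0x21 = 0x4C.
P[2]: E(K, 0x6D) = 0x74; 0xB6 ⊕ 0x74 = 0xC2.
P[3]: E(K, 0xB6) = 0xAF; 0x81 ⊕ 0xAF = 0x2E.
P[4]: E(K, 0x81) = 0x98; 0x5A ⊕ 0x98 = 0xC2.
Blocks that differ from the original plaintext: P[1], P[2].

P[1] = 0x4C, P[2] = 0xC2, P[3] = 0x2E, P[4] = 0xC2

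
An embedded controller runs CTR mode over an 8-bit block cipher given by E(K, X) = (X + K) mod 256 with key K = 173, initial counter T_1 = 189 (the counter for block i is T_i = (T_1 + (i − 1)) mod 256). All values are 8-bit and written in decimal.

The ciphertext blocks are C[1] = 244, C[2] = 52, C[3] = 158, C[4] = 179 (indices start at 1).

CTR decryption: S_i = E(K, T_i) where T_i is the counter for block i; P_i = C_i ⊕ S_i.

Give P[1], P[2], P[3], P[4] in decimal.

P[1] = 158, P[2] = 95, P[3] = 242, P[4] = 222

P[1]: T = 189, S = E(K, T) = 106; 244 ⊕ 106 = 158.
P[2]: T = 190, S = E(K, T) = 107; 52 ⊕ 107 = 95.
P[3]: T = 191, S = E(K, T) = 108; 158 ⊕ 108 = 242.
P[4]: T = 192, S = E(K, T) = 109; 179 ⊕ 109 = 222.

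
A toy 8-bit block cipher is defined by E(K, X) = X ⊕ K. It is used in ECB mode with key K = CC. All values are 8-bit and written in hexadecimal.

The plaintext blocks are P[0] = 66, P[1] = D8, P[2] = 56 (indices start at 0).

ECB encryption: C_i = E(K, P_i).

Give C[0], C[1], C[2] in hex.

C[0] = AA, C[1] = 14, C[2] = 9A

C[0]: E(K, 66) = AA.
C[1]: E(K, D8) = 14.
C[2]: E(K, 56) = 9A.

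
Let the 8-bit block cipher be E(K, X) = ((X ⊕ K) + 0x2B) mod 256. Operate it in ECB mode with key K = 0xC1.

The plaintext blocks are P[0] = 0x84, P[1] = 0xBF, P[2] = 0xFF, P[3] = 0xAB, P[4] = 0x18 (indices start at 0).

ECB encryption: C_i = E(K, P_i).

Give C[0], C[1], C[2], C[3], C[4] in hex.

C[0]: E(K, 0x84) = 0x70.
C[1]: E(K, 0xBF) = 0xA9.
C[2]: E(K, 0xFF) = 0x69.
C[3]: E(K, 0xAB) = 0x95.
C[4]: E(K, 0x18) = 0x04.

C[0] = 0x70, C[1] = 0xA9, C[2] = 0x69, C[3] = 0x95, C[4] = 0x04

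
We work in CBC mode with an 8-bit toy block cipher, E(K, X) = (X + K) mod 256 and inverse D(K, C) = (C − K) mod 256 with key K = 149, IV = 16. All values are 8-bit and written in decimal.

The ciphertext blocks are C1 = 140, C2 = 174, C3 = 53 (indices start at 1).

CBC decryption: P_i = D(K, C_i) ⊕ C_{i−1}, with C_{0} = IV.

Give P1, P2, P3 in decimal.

P1: D(K, 140) = 247; 247 ⊕ 16 = 231.
P2: D(K, 174) = 25; 25 ⊕ 140 = 149.
P3: D(K, 53) = 160; 160 ⊕ 174 = 14.

P1 = 231, P2 = 149, P3 = 14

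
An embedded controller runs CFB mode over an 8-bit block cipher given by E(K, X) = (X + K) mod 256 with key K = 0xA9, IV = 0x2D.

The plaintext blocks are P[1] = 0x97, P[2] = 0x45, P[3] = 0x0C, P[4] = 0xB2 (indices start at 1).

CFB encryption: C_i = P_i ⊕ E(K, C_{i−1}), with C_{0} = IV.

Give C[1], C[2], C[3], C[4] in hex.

C[1]: E(K, 0x2D) = 0xD6; 0x97 ⊕ 0xD6 = 0x41.
C[2]: E(K, 0x41) = 0xEA; 0x45 ⊕ 0xEA = 0xAF.
C[3]: E(K, 0xAF) = 0x58; 0x0C ⊕ 0x58 = 0x54.
C[4]: E(K, 0x54) = 0xFD; 0xB2 ⊕ 0xFD = 0x4F.

C[1] = 0x41, C[2] = 0xAF, C[3] = 0x54, C[4] = 0x4F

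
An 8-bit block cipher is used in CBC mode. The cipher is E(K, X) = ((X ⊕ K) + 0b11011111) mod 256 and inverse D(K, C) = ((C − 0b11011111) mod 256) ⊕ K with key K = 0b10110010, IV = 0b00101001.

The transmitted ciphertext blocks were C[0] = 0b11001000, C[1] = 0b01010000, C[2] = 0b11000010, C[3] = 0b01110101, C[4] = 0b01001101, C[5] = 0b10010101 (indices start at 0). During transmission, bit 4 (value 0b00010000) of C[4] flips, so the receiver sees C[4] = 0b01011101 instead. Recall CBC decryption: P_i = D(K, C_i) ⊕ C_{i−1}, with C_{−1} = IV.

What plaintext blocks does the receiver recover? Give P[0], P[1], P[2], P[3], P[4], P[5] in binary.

P[0] = 0b01110010, P[1] = 0b00001011, P[2] = 0b00000001, P[3] = 0b11100110, P[4] = 0b10111001, P[5] = 0b01011001

Only C[4] changed, to 0b01011101. In CBC, a change in C_i garbles P_i and flips the same bit in P_{i+1}. Decrypting the received ciphertext:
P[0]: D(K, 0b11001000) = 0b01011011; 0b01011011 ⊕ 0b00101001 = 0b01110010.
P[1]: D(K, 0b01010000) = 0b11000011; 0b11000011 ⊕ 0b11001000 = 0b00001011.
P[2]: D(K, 0b11000010) = 0b01010001; 0b01010001 ⊕ 0b01010000 = 0b00000001.
P[3]: D(K, 0b01110101) = 0b00100100; 0b00100100 ⊕ 0b11000010 = 0b11100110.
P[4]: D(K, 0b01011101) = 0b11001100; 0b11001100 ⊕ 0b01110101 = 0b10111001.
P[5]: D(K, 0b10010101) = 0b00000100; 0b00000100 ⊕ 0b01011101 = 0b01011001.
Blocks that differ from the original plaintext: P[4], P[5].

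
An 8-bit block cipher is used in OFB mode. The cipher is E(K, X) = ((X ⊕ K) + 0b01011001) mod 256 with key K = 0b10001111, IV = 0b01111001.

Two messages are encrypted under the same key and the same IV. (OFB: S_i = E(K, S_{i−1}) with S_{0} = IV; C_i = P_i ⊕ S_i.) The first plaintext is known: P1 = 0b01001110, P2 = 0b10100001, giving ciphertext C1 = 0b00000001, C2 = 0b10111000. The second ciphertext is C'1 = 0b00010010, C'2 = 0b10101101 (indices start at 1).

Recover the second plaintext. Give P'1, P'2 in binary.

P'1 = 0b01011101, P'2 = 0b10110100

In OFB with a reused IV, both messages share the same keystream S_i, so C_i ⊕ C'_i = P_i ⊕ P'_i and thus P'_i = P_i ⊕ C_i ⊕ C'_i.
P'1: 0b01001110 ⊕ 0b00000001 ⊕ 0b00010010 = 0b01011101.
P'2: 0b10100001 ⊕ 0b10111000 ⊕ 0b10101101 = 0b10110100.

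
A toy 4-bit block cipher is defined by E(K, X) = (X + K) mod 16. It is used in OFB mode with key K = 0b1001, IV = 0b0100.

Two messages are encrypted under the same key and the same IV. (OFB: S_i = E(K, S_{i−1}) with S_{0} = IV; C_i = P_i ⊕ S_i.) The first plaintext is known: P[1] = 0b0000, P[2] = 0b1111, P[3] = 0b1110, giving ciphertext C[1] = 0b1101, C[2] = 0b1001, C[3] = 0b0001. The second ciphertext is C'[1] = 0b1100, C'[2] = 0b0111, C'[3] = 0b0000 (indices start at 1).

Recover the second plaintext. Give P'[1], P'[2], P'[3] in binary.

In OFB with a reused IV, both messages share the same keystream S_i, so C_i ⊕ C'_i = P_i ⊕ P'_i and thus P'_i = P_i ⊕ C_i ⊕ C'_i.
P'[1]: 0b0000 ⊕ 0b1101 ⊕ 0b1100 = 0b0001.
P'[2]: 0b1111 ⊕ 0b1001 ⊕ 0b0111 = 0b0001.
P'[3]: 0b1110 ⊕ 0b0001 ⊕ 0b0000 = 0b1111.

P'[1] = 0b0001, P'[2] = 0b0001, P'[3] = 0b1111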